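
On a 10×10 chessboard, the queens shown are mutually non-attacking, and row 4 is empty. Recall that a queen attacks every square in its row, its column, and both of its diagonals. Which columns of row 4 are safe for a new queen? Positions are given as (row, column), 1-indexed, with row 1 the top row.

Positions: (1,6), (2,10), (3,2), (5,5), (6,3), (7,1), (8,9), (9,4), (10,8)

(1,6) attacks row 4 at column 6 and diagonals 3, 9.
(2,10) attacks row 4 at column 10 and diagonals 8.
(3,2) attacks row 4 at column 2 and diagonals 1, 3.
(5,5) attacks row 4 at column 5 and diagonals 4, 6.
(6,3) attacks row 4 at column 3 and diagonals 1, 5.
(7,1) attacks row 4 at column 1 and diagonals 4.
(8,9) attacks row 4 at column 9 and diagonals 5.
(9,4) attacks row 4 at column 4 and diagonals 9.
(10,8) attacks row 4 at column 8 and diagonals 2.
Attacked columns: {1, 2, 3, 4, 5, 6, 8, 9, 10}. Safe: {7}.

columns 7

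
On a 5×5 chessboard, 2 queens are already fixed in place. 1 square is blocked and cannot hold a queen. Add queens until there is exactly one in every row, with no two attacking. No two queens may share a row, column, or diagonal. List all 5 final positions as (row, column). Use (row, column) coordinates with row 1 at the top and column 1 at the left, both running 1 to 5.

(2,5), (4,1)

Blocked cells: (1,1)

(1,2) (2,5) (3,3) (4,1) (5,4)

Row 1: attacked by (2,5)→{4,5}; (4,1)→{1,4}. Blocked: 1. Safe: 2, 3. Place at column 2.
Row 3: attacked by (1,2)→{2,4}; (2,5)→{4,5}; (4,1)→{1,2}. Safe: 3. Place at column 3.
Row 5: attacked by (1,2)→{2}; (2,5)→{2,5}; (3,3)→{1,3,5}; (4,1)→{1,2}. Safe: 4. Place at column 4.
Columns [2, 5, 3, 1, 4], r−c [-1, -3, 0, 3, 1], r+c [3, 7, 6, 5, 9] are all distinct, so no two queens attack.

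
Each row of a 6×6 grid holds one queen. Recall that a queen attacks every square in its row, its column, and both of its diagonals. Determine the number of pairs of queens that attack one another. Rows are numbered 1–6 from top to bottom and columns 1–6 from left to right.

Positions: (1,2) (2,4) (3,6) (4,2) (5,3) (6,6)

4

Same column: (1,2)–(4,2) (column 2); (3,6)–(6,6) (column 6).
Same diagonal: (2,4)–(4,2) (|2−4| = |4−2| = 2); (4,2)–(5,3) (|4−5| = |2−3| = 1).
Total attacking pairs: 4.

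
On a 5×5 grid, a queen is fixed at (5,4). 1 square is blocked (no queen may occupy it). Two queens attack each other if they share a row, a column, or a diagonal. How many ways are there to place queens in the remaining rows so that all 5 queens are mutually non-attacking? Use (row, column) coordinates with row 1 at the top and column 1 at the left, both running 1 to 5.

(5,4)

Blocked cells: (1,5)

2

Branch on row 1: col 1 → 1; col 2 → 1; col 3 → 0.
Sum: 1 + 1 + 0 = 2.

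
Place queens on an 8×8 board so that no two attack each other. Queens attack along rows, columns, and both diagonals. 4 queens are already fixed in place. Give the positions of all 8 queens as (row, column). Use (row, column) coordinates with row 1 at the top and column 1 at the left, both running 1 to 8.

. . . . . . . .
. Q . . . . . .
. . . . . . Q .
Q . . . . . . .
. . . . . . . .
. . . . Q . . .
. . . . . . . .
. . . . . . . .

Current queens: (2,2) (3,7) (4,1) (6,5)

Row 1: attacked by (2,2)→{1,2,3}; (3,7)→{5,7}; (4,1)→{1,4}; (6,5)→{5}. Safe: 6, 8. Place at column 6.
Row 5: attacked by (1,6)→{2,6}; (2,2)→{2,5}; (3,7)→{5,7}; (4,1)→{1,2}; (6,5)→{4,5,6}. Safe: 3, 8. Place at column 3.
Row 7: attacked by (1,6)→{6}; (2,2)→{2,7}; (3,7)→{3,7}; (4,1)→{1,4}; (5,3)→{1,3,5}; (6,5)→{4,5,6}. Safe: 8. Place at column 8.
Row 8: attacked by (1,6)→{6}; (2,2)→{2,8}; (3,7)→{2,7}; (4,1)→{1,5}; (5,3)→{3,6}; (6,5)→{3,5,7}; (7,8)→{7,8}. Safe: 4. Place at column 4.
Columns [6, 2, 7, 1, 3, 5, 8, 4], r−c [-5, 0, -4, 3, 2, 1, -1, 4], r+c [7, 4, 10, 5, 8, 11, 15, 12] are all distinct, so no two queens attack.

(1,6) (2,2) (3,7) (4,1) (5,3) (6,5) (7,8) (8,4)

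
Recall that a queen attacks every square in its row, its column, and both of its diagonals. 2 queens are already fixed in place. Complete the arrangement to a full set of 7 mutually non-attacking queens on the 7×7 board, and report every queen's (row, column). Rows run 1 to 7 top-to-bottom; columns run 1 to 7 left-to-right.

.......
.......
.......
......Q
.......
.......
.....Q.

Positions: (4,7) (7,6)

(1,1) (2,3) (3,5) (4,7) (5,2) (6,4) (7,6)

Row 1: attacked by (4,7)→{4,7}; (7,6)→{6}. Safe: 1, 2, 3, 5. Place at column 1.
Row 2: attacked by (1,1)→{1,2}; (4,7)→{5,7}; (7,6)→{1,6}. Safe: 3, 4. Place at column 3.
Row 3: attacked by (1,1)→{1,3}; (2,3)→{2,3,4}; (4,7)→{6,7}; (7,6)→{2,6}. Safe: 5. Place at column 5.
Row 5: attacked by (1,1)→{1,5}; (2,3)→{3,6}; (3,5)→{3,5,7}; (4,7)→{6,7}; (7,6)→{4,6}. Safe: 2. Place at column 2.
Row 6: attacked by (1,1)→{1,6}; (2,3)→{3,7}; (3,5)→{2,5}; (4,7)→{5,7}; (5,2)→{1,2,3}; (7,6)→{5,6,7}. Safe: 4. Place at column 4.
Columns [1, 3, 5, 7, 2, 4, 6], r−c [0, -1, -2, -3, 3, 2, 1], r+c [2, 5, 8, 11, 7, 10, 13] are all distinct, so no two queens attack.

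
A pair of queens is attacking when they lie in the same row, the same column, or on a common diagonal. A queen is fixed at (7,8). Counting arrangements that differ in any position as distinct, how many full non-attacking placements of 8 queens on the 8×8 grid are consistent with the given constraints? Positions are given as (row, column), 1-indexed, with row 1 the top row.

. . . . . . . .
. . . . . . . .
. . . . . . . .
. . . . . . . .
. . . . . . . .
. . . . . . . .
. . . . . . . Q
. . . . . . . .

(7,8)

8

Branch on row 1: col 1 → 0; col 3 → 3; col 4 → 1; col 5 → 2; col 6 → 1; col 7 → 1.
Sum: 0 + 3 + 1 + 2 + 1 + 1 = 8.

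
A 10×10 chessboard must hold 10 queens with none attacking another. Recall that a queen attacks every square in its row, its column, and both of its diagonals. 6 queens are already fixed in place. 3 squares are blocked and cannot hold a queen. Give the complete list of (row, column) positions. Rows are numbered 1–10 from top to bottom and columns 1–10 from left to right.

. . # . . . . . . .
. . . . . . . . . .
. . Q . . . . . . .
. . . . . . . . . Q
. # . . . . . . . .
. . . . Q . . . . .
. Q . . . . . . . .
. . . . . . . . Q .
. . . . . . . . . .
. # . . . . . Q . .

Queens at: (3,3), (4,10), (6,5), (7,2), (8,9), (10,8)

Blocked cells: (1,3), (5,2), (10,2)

Row 1: attacked by (3,3)→{1,3,5}; (4,10)→{7,10}; (6,5)→{5,10}; (7,2)→{2,8}; (8,9)→{2,9}; (10,8)→{8}. Blocked: 3. Safe: 4, 6. Place at column 4.
Row 2: attacked by (1,4)→{3,4,5}; (3,3)→{2,3,4}; (4,10)→{8,10}; (6,5)→{1,5,9}; (7,2)→{2,7}; (8,9)→{3,9}; (10,8)→{8}. Safe: 6. Place at column 6.
Row 5: attacked by (1,4)→{4,8}; (2,6)→{3,6,9}; (3,3)→{1,3,5}; (4,10)→{9,10}; (6,5)→{4,5,6}; (7,2)→{2,4}; (8,9)→{6,9}; (10,8)→{3,8}. Blocked: 2. Safe: 7. Place at column 7.
Row 9: attacked by (1,4)→{4}; (2,6)→{6}; (3,3)→{3,9}; (4,10)→{5,10}; (5,7)→{3,7}; (6,5)→{2,5,8}; (7,2)→{2,4}; (8,9)→{8,9,10}; (10,8)→{7,8,9}. Safe: 1. Place at column 1.
Columns [4, 6, 3, 10, 7, 5, 2, 9, 1, 8], r−c [-3, -4, 0, -6, -2, 1, 5, -1, 8, 2], r+c [5, 8, 6, 14, 12, 11, 9, 17, 10, 18] are all distinct, so no two queens attack.

(1,4) (2,6) (3,3) (4,10) (5,7) (6,5) (7,2) (8,9) (9,1) (10,8)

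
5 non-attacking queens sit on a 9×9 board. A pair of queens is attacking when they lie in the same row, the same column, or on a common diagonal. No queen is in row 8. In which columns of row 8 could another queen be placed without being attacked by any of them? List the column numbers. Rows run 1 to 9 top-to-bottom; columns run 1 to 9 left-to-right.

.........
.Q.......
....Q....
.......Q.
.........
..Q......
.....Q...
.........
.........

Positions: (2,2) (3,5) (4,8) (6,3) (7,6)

columns 9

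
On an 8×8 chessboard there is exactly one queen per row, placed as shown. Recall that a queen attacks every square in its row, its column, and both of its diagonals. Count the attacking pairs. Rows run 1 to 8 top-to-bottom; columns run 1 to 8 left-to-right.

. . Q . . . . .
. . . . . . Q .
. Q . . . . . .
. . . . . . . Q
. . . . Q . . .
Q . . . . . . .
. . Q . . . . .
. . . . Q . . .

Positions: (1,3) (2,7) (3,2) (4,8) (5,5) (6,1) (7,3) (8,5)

3

Same column: (1,3)–(7,3) (column 3); (5,5)–(8,5) (column 5).
Same diagonal: (5,5)–(7,3) (|5−7| = |5−3| = 2).
Total attacking pairs: 3.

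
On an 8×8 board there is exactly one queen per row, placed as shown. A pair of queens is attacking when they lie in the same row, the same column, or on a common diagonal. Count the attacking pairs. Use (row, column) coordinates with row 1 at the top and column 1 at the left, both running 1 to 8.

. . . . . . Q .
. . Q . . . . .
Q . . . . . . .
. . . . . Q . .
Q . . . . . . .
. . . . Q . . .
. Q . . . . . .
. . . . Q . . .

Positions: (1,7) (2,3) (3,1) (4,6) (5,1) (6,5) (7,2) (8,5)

Same column: (3,1)–(5,1) (column 1); (6,5)–(8,5) (column 5).
Total attacking pairs: 2.

2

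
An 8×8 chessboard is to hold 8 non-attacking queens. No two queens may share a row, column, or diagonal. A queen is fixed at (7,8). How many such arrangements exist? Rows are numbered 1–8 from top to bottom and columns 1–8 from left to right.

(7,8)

8

Branch on row 1: col 1 → 0; col 3 → 3; col 4 → 1; col 5 → 2; col 6 → 1; col 7 → 1.
Sum: 0 + 3 + 1 + 2 + 1 + 1 = 8.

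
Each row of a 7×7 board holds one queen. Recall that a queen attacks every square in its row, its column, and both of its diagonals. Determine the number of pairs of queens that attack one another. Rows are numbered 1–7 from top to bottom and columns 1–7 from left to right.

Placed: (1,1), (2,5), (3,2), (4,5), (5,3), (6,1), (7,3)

4

Same column: (1,1)–(6,1) (column 1); (2,5)–(4,5) (column 5); (5,3)–(7,3) (column 3).
Same diagonal: (2,5)–(6,1) (|2−6| = |5−1| = 4).
Total attacking pairs: 4.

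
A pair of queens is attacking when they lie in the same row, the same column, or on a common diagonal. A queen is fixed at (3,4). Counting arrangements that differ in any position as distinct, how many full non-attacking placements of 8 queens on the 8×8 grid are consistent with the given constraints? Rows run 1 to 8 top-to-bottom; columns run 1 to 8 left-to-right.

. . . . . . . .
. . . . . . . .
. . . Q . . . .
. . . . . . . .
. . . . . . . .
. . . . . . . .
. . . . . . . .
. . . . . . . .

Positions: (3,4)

12

Branch on row 1: col 1 → 1; col 3 → 3; col 5 → 6; col 7 → 1; col 8 → 1.
Sum: 1 + 3 + 6 + 1 + 1 = 12.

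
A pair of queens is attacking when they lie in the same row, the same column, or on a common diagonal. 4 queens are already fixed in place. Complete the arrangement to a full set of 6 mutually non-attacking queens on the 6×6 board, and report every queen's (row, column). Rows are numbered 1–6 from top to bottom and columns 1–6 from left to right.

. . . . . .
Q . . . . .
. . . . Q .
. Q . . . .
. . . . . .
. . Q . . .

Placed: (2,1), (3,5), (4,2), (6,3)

(1,4) (2,1) (3,5) (4,2) (5,6) (6,3)

Row 1: attacked by (2,1)→{1,2}; (3,5)→{3,5}; (4,2)→{2,5}; (6,3)→{3}. Safe: 4, 6. Place at column 4.
Row 5: attacked by (1,4)→{4}; (2,1)→{1,4}; (3,5)→{3,5}; (4,2)→{1,2,3}; (6,3)→{2,3,4}. Safe: 6. Place at column 6.
Columns [4, 1, 5, 2, 6, 3], r−c [-3, 1, -2, 2, -1, 3], r+c [5, 3, 8, 6, 11, 9] are all distinct, so no two queens attack.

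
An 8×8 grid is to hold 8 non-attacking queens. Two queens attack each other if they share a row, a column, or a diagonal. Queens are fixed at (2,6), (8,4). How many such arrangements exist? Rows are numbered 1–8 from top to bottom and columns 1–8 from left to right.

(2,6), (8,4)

3

Branch on row 1: col 1 → 0; col 2 → 0; col 3 → 3; col 8 → 0.
Sum: 0 + 0 + 3 + 0 = 3.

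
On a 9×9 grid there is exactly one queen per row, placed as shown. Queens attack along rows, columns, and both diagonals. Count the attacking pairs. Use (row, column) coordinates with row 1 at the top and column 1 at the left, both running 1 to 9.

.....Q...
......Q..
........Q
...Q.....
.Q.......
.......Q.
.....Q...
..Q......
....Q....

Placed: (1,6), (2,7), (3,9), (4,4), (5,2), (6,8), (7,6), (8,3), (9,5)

Same column: (1,6)–(7,6) (column 6).
Same diagonal: (1,6)–(2,7) (|1−2| = |6−7| = 1); (1,6)–(5,2) (|1−5| = |6−2| = 4); (6,8)–(9,5) (|6−9| = |8−5| = 3).
Total attacking pairs: 4.

4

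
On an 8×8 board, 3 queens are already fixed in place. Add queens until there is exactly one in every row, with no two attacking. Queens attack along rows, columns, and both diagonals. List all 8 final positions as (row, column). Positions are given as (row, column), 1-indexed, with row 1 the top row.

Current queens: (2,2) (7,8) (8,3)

Row 1: attacked by (2,2)→{1,2,3}; (7,8)→{2,8}; (8,3)→{3}. Safe: 4, 5, 6, 7. Place at column 5.
Row 3: attacked by (1,5)→{3,5,7}; (2,2)→{1,2,3}; (7,8)→{4,8}; (8,3)→{3,8}. Safe: 6. Place at column 6.
Row 4: attacked by (1,5)→{2,5,8}; (2,2)→{2,4}; (3,6)→{5,6,7}; (7,8)→{5,8}; (8,3)→{3,7}. Safe: 1. Place at column 1.
Row 5: attacked by (1,5)→{1,5}; (2,2)→{2,5}; (3,6)→{4,6,8}; (4,1)→{1,2}; (7,8)→{6,8}; (8,3)→{3,6}. Safe: 7. Place at column 7.
Row 6: attacked by (1,5)→{5}; (2,2)→{2,6}; (3,6)→{3,6}; (4,1)→{1,3}; (5,7)→{6,7,8}; (7,8)→{7,8}; (8,3)→{1,3,5}. Safe: 4. Place at column 4.
Columns [5, 2, 6, 1, 7, 4, 8, 3], r−c [-4, 0, -3, 3, -2, 2, -1, 5], r+c [6, 4, 9, 5, 12, 10, 15, 11] are all distinct, so no two queens attack.

(1,5) (2,2) (3,6) (4,1) (5,7) (6,4) (7,8) (8,3)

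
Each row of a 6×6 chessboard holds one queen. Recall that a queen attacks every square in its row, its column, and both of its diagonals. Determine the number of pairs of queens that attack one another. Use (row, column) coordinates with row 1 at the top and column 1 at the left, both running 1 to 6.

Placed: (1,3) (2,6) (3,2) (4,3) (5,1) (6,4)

Same column: (1,3)–(4,3) (column 3).
Same diagonal: (3,2)–(4,3) (|3−4| = |2−3| = 1).
Total attacking pairs: 2.

2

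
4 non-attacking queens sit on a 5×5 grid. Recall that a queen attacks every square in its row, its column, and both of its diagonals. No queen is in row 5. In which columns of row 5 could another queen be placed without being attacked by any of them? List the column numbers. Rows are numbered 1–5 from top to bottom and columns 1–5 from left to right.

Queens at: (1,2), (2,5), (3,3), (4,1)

(1,2) attacks row 5 at column 2.
(2,5) attacks row 5 at column 5 and diagonals 2.
(3,3) attacks row 5 at column 3 and diagonals 1, 5.
(4,1) attacks row 5 at column 1 and diagonals 2.
Attacked columns: {1, 2, 3, 5}. Safe: {4}.

columns 4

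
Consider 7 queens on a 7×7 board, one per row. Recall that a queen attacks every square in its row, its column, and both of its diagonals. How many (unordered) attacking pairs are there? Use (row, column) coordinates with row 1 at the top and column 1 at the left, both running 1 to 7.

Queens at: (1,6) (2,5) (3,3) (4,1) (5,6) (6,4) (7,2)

Same column: (1,6)–(5,6) (column 6).
Same diagonal: (1,6)–(2,5) (|1−2| = |6−5| = 1).
Total attacking pairs: 2.

2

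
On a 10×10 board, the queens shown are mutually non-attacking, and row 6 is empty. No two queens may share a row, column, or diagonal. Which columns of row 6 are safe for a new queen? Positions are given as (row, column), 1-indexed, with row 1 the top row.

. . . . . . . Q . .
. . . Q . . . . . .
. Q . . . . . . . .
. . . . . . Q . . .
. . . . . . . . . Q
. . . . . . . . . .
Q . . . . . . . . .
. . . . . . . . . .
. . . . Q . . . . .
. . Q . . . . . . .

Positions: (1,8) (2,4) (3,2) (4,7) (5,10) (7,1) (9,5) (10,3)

(1,8) attacks row 6 at column 8 and diagonals 3.
(2,4) attacks row 6 at column 4 and diagonals 8.
(3,2) attacks row 6 at column 2 and diagonals 5.
(4,7) attacks row 6 at column 7 and diagonals 5, 9.
(5,10) attacks row 6 at column 10 and diagonals 9.
(7,1) attacks row 6 at column 1 and diagonals 2.
(9,5) attacks row 6 at column 5 and diagonals 2, 8.
(10,3) attacks row 6 at column 3 and diagonals 7.
Attacked columns: {1, 2, 3, 4, 5, 7, 8, 9, 10}. Safe: {6}.

columns 6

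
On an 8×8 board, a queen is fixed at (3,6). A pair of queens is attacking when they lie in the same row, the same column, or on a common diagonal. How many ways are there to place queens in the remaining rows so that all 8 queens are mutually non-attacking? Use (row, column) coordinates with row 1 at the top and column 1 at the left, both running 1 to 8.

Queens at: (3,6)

Branch on row 1: col 1 → 0; col 2 → 2; col 3 → 0; col 5 → 1; col 7 → 1.
Sum: 0 + 2 + 0 + 1 + 1 = 4.

4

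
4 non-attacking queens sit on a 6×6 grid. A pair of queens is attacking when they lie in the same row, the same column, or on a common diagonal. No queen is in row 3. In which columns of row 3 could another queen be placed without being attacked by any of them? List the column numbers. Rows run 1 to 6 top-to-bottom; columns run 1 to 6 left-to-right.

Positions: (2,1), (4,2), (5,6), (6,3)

columns 5

(2,1) attacks row 3 at column 1 and diagonals 2.
(4,2) attacks row 3 at column 2 and diagonals 1, 3.
(5,6) attacks row 3 at column 6 and diagonals 4.
(6,3) attacks row 3 at column 3 and diagonals 6.
Attacked columns: {1, 2, 3, 4, 6}. Safe: {5}.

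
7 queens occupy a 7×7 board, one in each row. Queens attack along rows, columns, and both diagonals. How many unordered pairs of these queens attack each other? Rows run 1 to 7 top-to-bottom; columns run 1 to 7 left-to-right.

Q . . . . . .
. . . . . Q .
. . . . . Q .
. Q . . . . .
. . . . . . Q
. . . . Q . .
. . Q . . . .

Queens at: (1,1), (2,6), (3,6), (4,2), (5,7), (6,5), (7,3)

Same column: (2,6)–(3,6) (column 6).
Total attacking pairs: 1.

1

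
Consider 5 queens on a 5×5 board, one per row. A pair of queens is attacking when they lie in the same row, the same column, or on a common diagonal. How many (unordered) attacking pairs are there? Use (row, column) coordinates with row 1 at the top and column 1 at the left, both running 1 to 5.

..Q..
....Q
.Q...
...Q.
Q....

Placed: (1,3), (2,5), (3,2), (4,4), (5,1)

All columns are distinct and no two queens satisfy |Δrow| = |Δcol|, so no pair attacks.

0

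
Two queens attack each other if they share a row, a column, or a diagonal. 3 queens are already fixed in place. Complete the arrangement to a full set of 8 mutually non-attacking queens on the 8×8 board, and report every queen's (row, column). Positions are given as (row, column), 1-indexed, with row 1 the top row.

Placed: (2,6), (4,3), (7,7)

(1,2) (2,6) (3,8) (4,3) (5,1) (6,4) (7,7) (8,5)

Row 1: attacked by (2,6)→{5,6,7}; (4,3)→{3,6}; (7,7)→{1,7}. Safe: 2, 4, 8. Place at column 2.
Row 3: attacked by (1,2)→{2,4}; (2,6)→{5,6,7}; (4,3)→{2,3,4}; (7,7)→{3,7}. Safe: 1, 8. Place at column 8.
Row 5: attacked by (1,2)→{2,6}; (2,6)→{3,6}; (3,8)→{6,8}; (4,3)→{2,3,4}; (7,7)→{5,7}. Safe: 1. Place at column 1.
Row 6: attacked by (1,2)→{2,7}; (2,6)→{2,6}; (3,8)→{5,8}; (4,3)→{1,3,5}; (5,1)→{1,2}; (7,7)→{6,7,8}. Safe: 4. Place at column 4.
Row 8: attacked by (1,2)→{2}; (2,6)→{6}; (3,8)→{3,8}; (4,3)→{3,7}; (5,1)→{1,4}; (6,4)→{2,4,6}; (7,7)→{6,7,8}. Safe: 5. Place at column 5.
Columns [2, 6, 8, 3, 1, 4, 7, 5], r−c [-1, -4, -5, 1, 4, 2, 0, 3], r+c [3, 8, 11, 7, 6, 10, 14, 13] are all distinct, so no two queens attack.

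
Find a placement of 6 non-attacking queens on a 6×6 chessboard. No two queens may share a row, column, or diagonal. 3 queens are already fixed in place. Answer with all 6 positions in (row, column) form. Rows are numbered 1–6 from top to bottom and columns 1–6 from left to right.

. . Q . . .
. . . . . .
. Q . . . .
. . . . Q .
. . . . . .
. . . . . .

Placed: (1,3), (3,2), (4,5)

Row 2: attacked by (1,3)→{2,3,4}; (3,2)→{1,2,3}; (4,5)→{3,5}. Safe: 6. Place at column 6.
Row 5: attacked by (1,3)→{3}; (2,6)→{3,6}; (3,2)→{2,4}; (4,5)→{4,5,6}. Safe: 1. Place at column 1.
Row 6: attacked by (1,3)→{3}; (2,6)→{2,6}; (3,2)→{2,5}; (4,5)→{3,5}; (5,1)→{1,2}. Safe: 4. Place at column 4.
Columns [3, 6, 2, 5, 1, 4], r−c [-2, -4, 1, -1, 4, 2], r+c [4, 8, 5, 9, 6, 10] are all distinct, so no two queens attack.

(1,3) (2,6) (3,2) (4,5) (5,1) (6,4)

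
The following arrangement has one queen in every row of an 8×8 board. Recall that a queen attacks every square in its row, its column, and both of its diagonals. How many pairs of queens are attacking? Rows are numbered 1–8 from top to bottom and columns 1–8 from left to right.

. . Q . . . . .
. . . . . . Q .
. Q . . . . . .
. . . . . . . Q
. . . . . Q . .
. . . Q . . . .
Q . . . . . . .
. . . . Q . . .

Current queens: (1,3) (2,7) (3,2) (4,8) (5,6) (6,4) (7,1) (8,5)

All columns are distinct and no two queens satisfy |Δrow| = |Δcol|, so no pair attacks.

0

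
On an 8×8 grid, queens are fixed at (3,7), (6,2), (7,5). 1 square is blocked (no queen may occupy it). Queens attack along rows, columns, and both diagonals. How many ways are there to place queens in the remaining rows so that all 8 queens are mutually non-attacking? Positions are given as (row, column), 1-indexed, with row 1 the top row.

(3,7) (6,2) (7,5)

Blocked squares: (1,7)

Branch on row 1: col 1 → 0; col 3 → 0; col 4 → 0; col 6 → 1; col 8 → 0.
Sum: 0 + 0 + 0 + 1 + 0 = 1.

1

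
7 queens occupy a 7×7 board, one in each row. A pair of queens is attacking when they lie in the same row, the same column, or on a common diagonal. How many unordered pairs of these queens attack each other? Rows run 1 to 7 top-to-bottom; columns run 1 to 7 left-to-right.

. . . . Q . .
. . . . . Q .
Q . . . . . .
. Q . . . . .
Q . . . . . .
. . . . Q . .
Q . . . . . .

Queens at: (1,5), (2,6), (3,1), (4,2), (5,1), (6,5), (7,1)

10

Same column: (1,5)–(6,5) (column 5); (3,1)–(5,1) (column 1); (3,1)–(7,1) (column 1); (5,1)–(7,1) (column 1).
Same diagonal: (1,5)–(2,6) (|1−2| = |5−6| = 1); (1,5)–(4,2) (|1−4| = |5−2| = 3); (1,5)–(5,1) (|1−5| = |5−1| = 4); (2,6)–(7,1) (|2−7| = |6−1| = 5); (3,1)–(4,2) (|3−4| = |1−2| = 1); (4,2)–(5,1) (|4−5| = |2−1| = 1).
Total attacking pairs: 10.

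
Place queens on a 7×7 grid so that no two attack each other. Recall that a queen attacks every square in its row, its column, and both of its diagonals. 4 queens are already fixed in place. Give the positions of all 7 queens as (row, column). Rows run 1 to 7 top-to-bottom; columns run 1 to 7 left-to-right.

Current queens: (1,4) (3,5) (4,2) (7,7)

Row 2: attacked by (1,4)→{3,4,5}; (3,5)→{4,5,6}; (4,2)→{2,4}; (7,7)→{2,7}. Safe: 1. Place at column 1.
Row 5: attacked by (1,4)→{4}; (2,1)→{1,4}; (3,5)→{3,5,7}; (4,2)→{1,2,3}; (7,7)→{5,7}. Safe: 6. Place at column 6.
Row 6: attacked by (1,4)→{4}; (2,1)→{1,5}; (3,5)→{2,5}; (4,2)→{2,4}; (5,6)→{5,6,7}; (7,7)→{6,7}. Safe: 3. Place at column 3.
Columns [4, 1, 5, 2, 6, 3, 7], r−c [-3, 1, -2, 2, -1, 3, 0], r+c [5, 3, 8, 6, 11, 9, 14] are all distinct, so no two queens attack.

(1,4) (2,1) (3,5) (4,2) (5,6) (6,3) (7,7)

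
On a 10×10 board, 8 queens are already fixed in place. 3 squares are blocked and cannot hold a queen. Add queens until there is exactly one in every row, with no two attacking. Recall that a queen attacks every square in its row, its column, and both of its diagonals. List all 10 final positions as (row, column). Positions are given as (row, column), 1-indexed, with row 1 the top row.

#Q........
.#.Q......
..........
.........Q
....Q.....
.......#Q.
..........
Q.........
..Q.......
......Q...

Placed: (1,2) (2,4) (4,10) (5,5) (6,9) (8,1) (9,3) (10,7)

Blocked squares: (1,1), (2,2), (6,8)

Row 3: attacked by (1,2)→{2,4}; (2,4)→{3,4,5}; (4,10)→{9,10}; (5,5)→{3,5,7}; (6,9)→{6,9}; (8,1)→{1,6}; (9,3)→{3,9}; (10,7)→{7}. Safe: 8. Place at column 8.
Row 7: attacked by (1,2)→{2,8}; (2,4)→{4,9}; (3,8)→{4,8}; (4,10)→{7,10}; (5,5)→{3,5,7}; (6,9)→{8,9,10}; (8,1)→{1,2}; (9,3)→{1,3,5}; (10,7)→{4,7,10}. Safe: 6. Place at column 6.
Columns [2, 4, 8, 10, 5, 9, 6, 1, 3, 7], r−c [-1, -2, -5, -6, 0, -3, 1, 7, 6, 3], r+c [3, 6, 11, 14, 10, 15, 13, 9, 12, 17] are all distinct, so no two queens attack.

(1,2) (2,4) (3,8) (4,10) (5,5) (6,9) (7,6) (8,1) (9,3) (10,7)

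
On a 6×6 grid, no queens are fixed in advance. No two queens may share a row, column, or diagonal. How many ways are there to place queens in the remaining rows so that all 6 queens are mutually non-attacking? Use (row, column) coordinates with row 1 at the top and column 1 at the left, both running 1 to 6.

Branch on row 1: col 1 → 0; col 2 → 1; col 3 → 1; col 4 → 1; col 5 → 1; col 6 → 0.
Sum: 0 + 1 + 1 + 1 + 1 + 0 = 4.
(This is the classic 6-queens count.)

4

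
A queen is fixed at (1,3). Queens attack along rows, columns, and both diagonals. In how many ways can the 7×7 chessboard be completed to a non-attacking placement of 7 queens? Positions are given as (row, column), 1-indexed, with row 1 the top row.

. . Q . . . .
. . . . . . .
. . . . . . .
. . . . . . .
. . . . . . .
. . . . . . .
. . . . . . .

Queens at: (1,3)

6

Branch on row 2: col 1 → 2; col 5 → 1; col 6 → 1; col 7 → 2.
Sum: 2 + 1 + 1 + 2 = 6.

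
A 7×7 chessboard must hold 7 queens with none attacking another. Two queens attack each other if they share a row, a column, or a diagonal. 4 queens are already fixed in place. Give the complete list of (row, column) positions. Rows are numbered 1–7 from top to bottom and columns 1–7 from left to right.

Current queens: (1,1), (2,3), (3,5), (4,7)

Row 5: attacked by (1,1)→{1,5}; (2,3)→{3,6}; (3,5)→{3,5,7}; (4,7)→{6,7}. Safe: 2, 4. Place at column 2.
Row 6: attacked by (1,1)→{1,6}; (2,3)→{3,7}; (3,5)→{2,5}; (4,7)→{5,7}; (5,2)→{1,2,3}. Safe: 4. Place at column 4.
Row 7: attacked by (1,1)→{1,7}; (2,3)→{3}; (3,5)→{1,5}; (4,7)→{4,7}; (5,2)→{2,4}; (6,4)→{3,4,5}. Safe: 6. Place at column 6.
Columns [1, 3, 5, 7, 2, 4, 6], r−c [0, -1, -2, -3, 3, 2, 1], r+c [2, 5, 8, 11, 7, 10, 13] are all distinct, so no two queens attack.

(1,1) (2,3) (3,5) (4,7) (5,2) (6,4) (7,6)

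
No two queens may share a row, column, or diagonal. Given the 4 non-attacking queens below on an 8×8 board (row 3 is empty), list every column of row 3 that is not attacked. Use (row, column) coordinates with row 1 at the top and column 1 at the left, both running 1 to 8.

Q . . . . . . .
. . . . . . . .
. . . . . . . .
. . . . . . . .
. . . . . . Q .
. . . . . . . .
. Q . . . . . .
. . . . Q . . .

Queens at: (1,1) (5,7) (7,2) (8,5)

(1,1) attacks row 3 at column 1 and diagonals 3.
(5,7) attacks row 3 at column 7 and diagonals 5.
(7,2) attacks row 3 at column 2 and diagonals 6.
(8,5) attacks row 3 at column 5.
Attacked columns: {1, 2, 3, 5, 6, 7}. Safe: {4, 8}.

columns 4, 8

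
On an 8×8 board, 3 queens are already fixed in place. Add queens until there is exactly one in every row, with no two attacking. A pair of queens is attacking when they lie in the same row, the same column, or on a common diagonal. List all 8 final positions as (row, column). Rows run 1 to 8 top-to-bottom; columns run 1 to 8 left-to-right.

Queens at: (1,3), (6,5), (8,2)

(1,3) (2,6) (3,4) (4,1) (5,8) (6,5) (7,7) (8,2)

Row 2: attacked by (1,3)→{2,3,4}; (6,5)→{1,5}; (8,2)→{2,8}. Safe: 6, 7. Place at column 6.
Row 3: attacked by (1,3)→{1,3,5}; (2,6)→{5,6,7}; (6,5)→{2,5,8}; (8,2)→{2,7}. Safe: 4. Place at column 4.
Row 4: attacked by (1,3)→{3,6}; (2,6)→{4,6,8}; (3,4)→{3,4,5}; (6,5)→{3,5,7}; (8,2)→{2,6}. Safe: 1. Place at column 1.
Row 5: attacked by (1,3)→{3,7}; (2,6)→{3,6}; (3,4)→{2,4,6}; (4,1)→{1,2}; (6,5)→{4,5,6}; (8,2)→{2,5}. Safe: 8. Place at column 8.
Row 7: attacked by (1,3)→{3}; (2,6)→{1,6}; (3,4)→{4,8}; (4,1)→{1,4}; (5,8)→{6,8}; (6,5)→{4,5,6}; (8,2)→{1,2,3}. Safe: 7. Place at column 7.
Columns [3, 6, 4, 1, 8, 5, 7, 2], r−c [-2, -4, -1, 3, -3, 1, 0, 6], r+c [4, 8, 7, 5, 13, 11, 14, 10] are all distinct, so no two queens attack.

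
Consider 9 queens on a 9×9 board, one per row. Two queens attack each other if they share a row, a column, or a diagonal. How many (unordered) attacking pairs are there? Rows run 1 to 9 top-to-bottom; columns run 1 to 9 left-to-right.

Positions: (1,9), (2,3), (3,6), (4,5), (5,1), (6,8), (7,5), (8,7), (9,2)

3

Same column: (4,5)–(7,5) (column 5).
Same diagonal: (2,3)–(4,5) (|2−4| = |3−5| = 2); (3,6)–(4,5) (|3−4| = |6−5| = 1).
Total attacking pairs: 3.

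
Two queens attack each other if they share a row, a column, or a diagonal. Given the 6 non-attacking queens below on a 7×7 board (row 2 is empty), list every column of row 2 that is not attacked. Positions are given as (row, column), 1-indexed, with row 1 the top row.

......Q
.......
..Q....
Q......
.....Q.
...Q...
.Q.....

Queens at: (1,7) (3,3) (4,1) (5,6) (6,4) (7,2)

(1,7) attacks row 2 at column 7 and diagonals 6.
(3,3) attacks row 2 at column 3 and diagonals 2, 4.
(4,1) attacks row 2 at column 1 and diagonals 3.
(5,6) attacks row 2 at column 6 and diagonals 3.
(6,4) attacks row 2 at column 4.
(7,2) attacks row 2 at column 2 and diagonals 7.
Attacked columns: {1, 2, 3, 4, 6, 7}. Safe: {5}.

columns 5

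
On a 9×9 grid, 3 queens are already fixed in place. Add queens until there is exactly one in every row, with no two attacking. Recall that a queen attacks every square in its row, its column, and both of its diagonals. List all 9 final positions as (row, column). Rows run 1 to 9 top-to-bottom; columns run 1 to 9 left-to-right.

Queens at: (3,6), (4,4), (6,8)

Row 1: attacked by (3,6)→{4,6,8}; (4,4)→{1,4,7}; (6,8)→{3,8}. Safe: 2, 5, 9. Place at column 5.
Row 2: attacked by (1,5)→{4,5,6}; (3,6)→{5,6,7}; (4,4)→{2,4,6}; (6,8)→{4,8}. Safe: 1, 3, 9. Place at column 1.
Row 5: attacked by (1,5)→{1,5,9}; (2,1)→{1,4}; (3,6)→{4,6,8}; (4,4)→{3,4,5}; (6,8)→{7,8,9}. Safe: 2. Place at column 2.
Row 7: attacked by (1,5)→{5}; (2,1)→{1,6}; (3,6)→{2,6}; (4,4)→{1,4,7}; (5,2)→{2,4}; (6,8)→{7,8,9}. Safe: 3. Place at column 3.
Row 8: attacked by (1,5)→{5}; (2,1)→{1,7}; (3,6)→{1,6}; (4,4)→{4,8}; (5,2)→{2,5}; (6,8)→{6,8}; (7,3)→{2,3,4}. Safe: 9. Place at column 9.
Row 9: attacked by (1,5)→{5}; (2,1)→{1,8}; (3,6)→{6}; (4,4)→{4,9}; (5,2)→{2,6}; (6,8)→{5,8}; (7,3)→{1,3,5}; (8,9)→{8,9}. Safe: 7. Place at column 7.
Columns [5, 1, 6, 4, 2, 8, 3, 9, 7], r−c [-4, 1, -3, 0, 3, -2, 4, -1, 2], r+c [6, 3, 9, 8, 7, 14, 10, 17, 16] are all distinct, so no two queens attack.

(1,5) (2,1) (3,6) (4,4) (5,2) (6,8) (7,3) (8,9) (9,7)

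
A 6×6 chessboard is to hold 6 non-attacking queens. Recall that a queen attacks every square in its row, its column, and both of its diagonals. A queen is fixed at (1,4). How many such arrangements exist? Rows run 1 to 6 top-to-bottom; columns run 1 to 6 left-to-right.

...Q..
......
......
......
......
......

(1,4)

1

Branch on row 2: col 1 → 1; col 2 → 0; col 6 → 0.
Sum: 1 + 0 + 0 = 1.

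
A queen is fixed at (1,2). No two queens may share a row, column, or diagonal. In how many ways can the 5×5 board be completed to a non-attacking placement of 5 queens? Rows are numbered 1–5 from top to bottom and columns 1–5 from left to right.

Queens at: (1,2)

Branch on row 2: col 4 → 1; col 5 → 1.
Sum: 1 + 1 = 2.

2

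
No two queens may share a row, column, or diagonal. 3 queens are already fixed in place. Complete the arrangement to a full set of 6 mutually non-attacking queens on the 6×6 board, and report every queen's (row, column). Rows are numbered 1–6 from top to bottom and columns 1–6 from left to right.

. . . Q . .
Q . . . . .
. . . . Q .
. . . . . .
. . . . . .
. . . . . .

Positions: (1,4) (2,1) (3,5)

Row 4: attacked by (1,4)→{1,4}; (2,1)→{1,3}; (3,5)→{4,5,6}. Safe: 2. Place at column 2.
Row 5: attacked by (1,4)→{4}; (2,1)→{1,4}; (3,5)→{3,5}; (4,2)→{1,2,3}. Safe: 6. Place at column 6.
Row 6: attacked by (1,4)→{4}; (2,1)→{1,5}; (3,5)→{2,5}; (4,2)→{2,4}; (5,6)→{5,6}. Safe: 3. Place at column 3.
Columns [4, 1, 5, 2, 6, 3], r−c [-3, 1, -2, 2, -1, 3], r+c [5, 3, 8, 6, 11, 9] are all distinct, so no two queens attack.

(1,4) (2,1) (3,5) (4,2) (5,6) (6,3)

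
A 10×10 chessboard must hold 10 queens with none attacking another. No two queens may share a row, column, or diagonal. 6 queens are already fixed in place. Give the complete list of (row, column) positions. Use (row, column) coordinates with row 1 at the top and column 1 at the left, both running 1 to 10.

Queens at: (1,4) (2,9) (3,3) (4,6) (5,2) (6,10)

(1,4) (2,9) (3,3) (4,6) (5,2) (6,10) (7,1) (8,7) (9,5) (10,8)

Row 7: attacked by (1,4)→{4,10}; (2,9)→{4,9}; (3,3)→{3,7}; (4,6)→{3,6,9}; (5,2)→{2,4}; (6,10)→{9,10}. Safe: 1, 5, 8. Place at column 1.
Row 8: attacked by (1,4)→{4}; (2,9)→{3,9}; (3,3)→{3,8}; (4,6)→{2,6,10}; (5,2)→{2,5}; (6,10)→{8,10}; (7,1)→{1,2}. Safe: 7. Place at column 7.
Row 9: attacked by (1,4)→{4}; (2,9)→{2,9}; (3,3)→{3,9}; (4,6)→{1,6}; (5,2)→{2,6}; (6,10)→{7,10}; (7,1)→{1,3}; (8,7)→{6,7,8}. Safe: 5. Place at column 5.
Row 10: attacked by (1,4)→{4}; (2,9)→{1,9}; (3,3)→{3,10}; (4,6)→{6}; (5,2)→{2,7}; (6,10)→{6,10}; (7,1)→{1,4}; (8,7)→{5,7,9}; (9,5)→{4,5,6}. Safe: 8. Place at column 8.
Columns [4, 9, 3, 6, 2, 10, 1, 7, 5, 8], r−c [-3, -7, 0, -2, 3, -4, 6, 1, 4, 2], r+c [5, 11, 6, 10, 7, 16, 8, 15, 14, 18] are all distinct, so no two queens attack.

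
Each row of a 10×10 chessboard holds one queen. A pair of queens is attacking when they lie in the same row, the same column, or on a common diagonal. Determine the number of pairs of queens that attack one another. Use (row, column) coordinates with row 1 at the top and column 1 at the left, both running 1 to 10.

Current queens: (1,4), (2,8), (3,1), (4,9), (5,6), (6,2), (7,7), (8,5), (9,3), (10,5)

Same column: (8,5)–(10,5) (column 5).
Same diagonal: (4,9)–(8,5) (|4−8| = |9−5| = 4).
Total attacking pairs: 2.

2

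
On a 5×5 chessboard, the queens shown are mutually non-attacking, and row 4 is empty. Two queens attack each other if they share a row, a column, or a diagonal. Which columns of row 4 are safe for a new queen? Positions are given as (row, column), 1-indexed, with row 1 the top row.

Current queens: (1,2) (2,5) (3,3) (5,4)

columns 1

(1,2) attacks row 4 at column 2 and diagonals 5.
(2,5) attacks row 4 at column 5 and diagonals 3.
(3,3) attacks row 4 at column 3 and diagonals 2, 4.
(5,4) attacks row 4 at column 4 and diagonals 3, 5.
Attacked columns: {2, 3, 4, 5}. Safe: {1}.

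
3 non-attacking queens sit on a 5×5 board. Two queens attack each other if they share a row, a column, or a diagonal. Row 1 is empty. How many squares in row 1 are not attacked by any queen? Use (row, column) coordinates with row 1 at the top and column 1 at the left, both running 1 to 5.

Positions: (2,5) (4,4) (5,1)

2

(2,5) attacks row 1 at column 5 and diagonals 4.
(4,4) attacks row 1 at column 4 and diagonals 1.
(5,1) attacks row 1 at column 1 and diagonals 5.
Attacked columns: {1, 4, 5}. Safe: {2, 3}.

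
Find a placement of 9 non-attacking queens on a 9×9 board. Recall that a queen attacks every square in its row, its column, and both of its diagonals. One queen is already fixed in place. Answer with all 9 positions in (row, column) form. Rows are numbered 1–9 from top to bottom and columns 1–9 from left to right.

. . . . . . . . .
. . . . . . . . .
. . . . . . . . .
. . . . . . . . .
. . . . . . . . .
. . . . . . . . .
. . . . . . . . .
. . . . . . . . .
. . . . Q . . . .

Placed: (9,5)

Row 1: attacked by (9,5)→{5}. Safe: 1, 2, 3, 4, 6, 7, 8, 9. Place at column 7.
Row 2: attacked by (1,7)→{6,7,8}; (9,5)→{5}. Safe: 1, 2, 3, 4, 9. Place at column 4.
Row 3: attacked by (1,7)→{5,7,9}; (2,4)→{3,4,5}; (9,5)→{5}. Safe: 1, 2, 6, 8. Place at column 1.
Row 4: attacked by (1,7)→{4,7}; (2,4)→{2,4,6}; (3,1)→{1,2}; (9,5)→{5}. Safe: 3, 8, 9. Place at column 9.
Row 5: attacked by (1,7)→{3,7}; (2,4)→{1,4,7}; (3,1)→{1,3}; (4,9)→{8,9}; (9,5)→{1,5,9}. Safe: 2, 6. Place at column 2.
Row 6: attacked by (1,7)→{2,7}; (2,4)→{4,8}; (3,1)→{1,4}; (4,9)→{7,9}; (5,2)→{1,2,3}; (9,5)→{2,5,8}. Safe: 6. Place at column 6.
Row 7: attacked by (1,7)→{1,7}; (2,4)→{4,9}; (3,1)→{1,5}; (4,9)→{6,9}; (5,2)→{2,4}; (6,6)→{5,6,7}; (9,5)→{3,5,7}. Safe: 8. Place at column 8.
Row 8: attacked by (1,7)→{7}; (2,4)→{4}; (3,1)→{1,6}; (4,9)→{5,9}; (5,2)→{2,5}; (6,6)→{4,6,8}; (7,8)→{7,8,9}; (9,5)→{4,5,6}. Safe: 3. Place at column 3.
Columns [7, 4, 1, 9, 2, 6, 8, 3, 5], r−c [-6, -2, 2, -5, 3, 0, -1, 5, 4], r+c [8, 6, 4, 13, 7, 12, 15, 11, 14] are all distinct, so no two queens attack.

(1,7) (2,4) (3,1) (4,9) (5,2) (6,6) (7,8) (8,3) (9,5)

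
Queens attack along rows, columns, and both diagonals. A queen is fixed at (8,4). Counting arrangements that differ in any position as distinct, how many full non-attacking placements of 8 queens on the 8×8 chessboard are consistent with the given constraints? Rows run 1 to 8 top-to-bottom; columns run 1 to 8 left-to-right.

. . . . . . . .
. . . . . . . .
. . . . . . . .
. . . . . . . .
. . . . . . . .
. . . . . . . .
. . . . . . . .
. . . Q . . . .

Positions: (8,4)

Branch on row 1: col 1 → 1; col 2 → 3; col 3 → 3; col 5 → 3; col 6 → 4; col 7 → 3; col 8 → 1.
Sum: 1 + 3 + 3 + 3 + 4 + 3 + 1 = 18.

18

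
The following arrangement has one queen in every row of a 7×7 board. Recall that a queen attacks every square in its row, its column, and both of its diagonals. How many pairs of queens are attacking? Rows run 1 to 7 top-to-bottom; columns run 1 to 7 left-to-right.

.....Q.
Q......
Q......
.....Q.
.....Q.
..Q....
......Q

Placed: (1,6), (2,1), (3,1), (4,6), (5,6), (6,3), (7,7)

Same column: (1,6)–(4,6) (column 6); (1,6)–(5,6) (column 6); (2,1)–(3,1) (column 1); (4,6)–(5,6) (column 6).
Total attacking pairs: 4.

4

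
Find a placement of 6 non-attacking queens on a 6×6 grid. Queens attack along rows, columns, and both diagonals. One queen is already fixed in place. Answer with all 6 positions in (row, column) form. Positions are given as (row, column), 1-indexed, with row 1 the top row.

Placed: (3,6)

(1,2) (2,4) (3,6) (4,1) (5,3) (6,5)

Row 1: attacked by (3,6)→{4,6}. Safe: 1, 2, 3, 5. Place at column 2.
Row 2: attacked by (1,2)→{1,2,3}; (3,6)→{5,6}. Safe: 4. Place at column 4.
Row 4: attacked by (1,2)→{2,5}; (2,4)→{2,4,6}; (3,6)→{5,6}. Safe: 1, 3. Place at column 1.
Row 5: attacked by (1,2)→{2,6}; (2,4)→{1,4}; (3,6)→{4,6}; (4,1)→{1,2}. Safe: 3, 5. Place at column 3.
Row 6: attacked by (1,2)→{2}; (2,4)→{4}; (3,6)→{3,6}; (4,1)→{1,3}; (5,3)→{2,3,4}. Safe: 5. Place at column 5.
Columns [2, 4, 6, 1, 3, 5], r−c [-1, -2, -3, 3, 2, 1], r+c [3, 6, 9, 5, 8, 11] are all distinct, so no two queens attack.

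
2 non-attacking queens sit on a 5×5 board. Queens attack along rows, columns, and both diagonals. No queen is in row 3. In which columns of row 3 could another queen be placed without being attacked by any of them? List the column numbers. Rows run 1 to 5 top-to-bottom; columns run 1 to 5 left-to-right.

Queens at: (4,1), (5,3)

(4,1) attacks row 3 at column 1 and diagonals 2.
(5,3) attacks row 3 at column 3 and diagonals 1, 5.
Attacked columns: {1, 2, 3, 5}. Safe: {4}.

columns 4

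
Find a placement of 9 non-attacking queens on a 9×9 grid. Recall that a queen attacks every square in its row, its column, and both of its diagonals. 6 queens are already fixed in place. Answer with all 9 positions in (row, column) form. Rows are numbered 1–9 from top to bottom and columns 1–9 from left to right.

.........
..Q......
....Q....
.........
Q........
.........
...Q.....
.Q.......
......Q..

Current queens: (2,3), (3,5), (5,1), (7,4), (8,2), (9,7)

Row 1: attacked by (2,3)→{2,3,4}; (3,5)→{3,5,7}; (5,1)→{1,5}; (7,4)→{4}; (8,2)→{2,9}; (9,7)→{7}. Safe: 6, 8. Place at column 8.
Row 4: attacked by (1,8)→{5,8}; (2,3)→{1,3,5}; (3,5)→{4,5,6}; (5,1)→{1,2}; (7,4)→{1,4,7}; (8,2)→{2,6}; (9,7)→{2,7}. Safe: 9. Place at column 9.
Row 6: attacked by (1,8)→{3,8}; (2,3)→{3,7}; (3,5)→{2,5,8}; (4,9)→{7,9}; (5,1)→{1,2}; (7,4)→{3,4,5}; (8,2)→{2,4}; (9,7)→{4,7}. Safe: 6. Place at column 6.
Columns [8, 3, 5, 9, 1, 6, 4, 2, 7], r−c [-7, -1, -2, -5, 4, 0, 3, 6, 2], r+c [9, 5, 8, 13, 6, 12, 11, 10, 16] are all distinct, so no two queens attack.

(1,8) (2,3) (3,5) (4,9) (5,1) (6,6) (7,4) (8,2) (9,7)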